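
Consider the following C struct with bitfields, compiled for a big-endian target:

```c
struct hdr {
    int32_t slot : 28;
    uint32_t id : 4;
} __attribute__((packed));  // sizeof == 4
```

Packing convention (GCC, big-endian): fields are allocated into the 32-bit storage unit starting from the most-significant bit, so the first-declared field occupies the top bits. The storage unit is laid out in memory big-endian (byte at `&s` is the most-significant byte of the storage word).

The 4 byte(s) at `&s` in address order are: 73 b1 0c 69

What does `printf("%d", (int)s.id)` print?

9

[0]=0x73 [1]=0xb1 [2]=0x0c [3]=0x69 (big-endian) → word 0x73b10c69
slot [4+:28] = (word>>4) & 0xfffffff = 121311430
id [0+:4] = (word>>0) & 0xf = 9  ←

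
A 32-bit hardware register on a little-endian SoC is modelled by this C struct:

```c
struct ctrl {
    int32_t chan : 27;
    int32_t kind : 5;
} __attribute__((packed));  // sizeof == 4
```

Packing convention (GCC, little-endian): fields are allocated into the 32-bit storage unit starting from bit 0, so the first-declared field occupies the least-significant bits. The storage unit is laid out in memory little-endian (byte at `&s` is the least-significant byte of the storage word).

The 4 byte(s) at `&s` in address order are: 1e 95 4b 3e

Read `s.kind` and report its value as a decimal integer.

[0]=0x1e [1]=0x95 [2]=0x4b [3]=0x3e (little-endian) → word 0x3e4b951e
chan [0+:27] = (word>>0) & 0x7ffffff = 105616670
kind [27+:5] = (word>>27) & 0x1f = 7  ←
kind signed 5b, MSB=0: value = 7

7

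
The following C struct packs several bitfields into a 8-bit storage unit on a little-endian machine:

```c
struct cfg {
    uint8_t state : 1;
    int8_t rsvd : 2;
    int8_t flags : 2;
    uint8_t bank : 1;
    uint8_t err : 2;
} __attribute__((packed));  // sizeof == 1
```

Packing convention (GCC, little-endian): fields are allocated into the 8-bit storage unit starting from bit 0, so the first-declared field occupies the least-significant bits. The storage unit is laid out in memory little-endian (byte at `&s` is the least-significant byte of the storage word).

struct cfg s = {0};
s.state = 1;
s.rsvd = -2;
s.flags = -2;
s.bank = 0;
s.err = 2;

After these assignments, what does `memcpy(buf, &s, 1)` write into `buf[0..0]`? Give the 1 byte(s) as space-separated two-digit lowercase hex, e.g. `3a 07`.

state (1b) val=1 bits=0x1 at bit 0: 0x01
rsvd (2b) val=-2 bits=0x2 at bit 1: 0x05
flags (2b) val=-2 bits=0x2 at bit 3: 0x15
bank (1b) val=0 bits=0x0 at bit 5: 0x15
err (2b) val=2 bits=0x2 at bit 6: 0x95
word = 0x95 → little-endian bytes:
  [0]=0x95

95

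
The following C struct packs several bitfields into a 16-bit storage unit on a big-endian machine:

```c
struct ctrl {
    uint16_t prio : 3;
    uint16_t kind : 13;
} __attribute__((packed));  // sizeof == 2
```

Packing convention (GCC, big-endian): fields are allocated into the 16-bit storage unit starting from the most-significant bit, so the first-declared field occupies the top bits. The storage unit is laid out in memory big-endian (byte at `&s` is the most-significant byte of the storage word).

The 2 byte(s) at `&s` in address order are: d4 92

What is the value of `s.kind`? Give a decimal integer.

5266

[0]=0xd4 [1]=0x92 (big-endian) → word 0xd492
prio:3 @ bit 13 → (0xd492>>13)&0x7 = 0x6
kind:13 @ bit 0 → (0xd492>>0)&0x1fff = 0x1492  ←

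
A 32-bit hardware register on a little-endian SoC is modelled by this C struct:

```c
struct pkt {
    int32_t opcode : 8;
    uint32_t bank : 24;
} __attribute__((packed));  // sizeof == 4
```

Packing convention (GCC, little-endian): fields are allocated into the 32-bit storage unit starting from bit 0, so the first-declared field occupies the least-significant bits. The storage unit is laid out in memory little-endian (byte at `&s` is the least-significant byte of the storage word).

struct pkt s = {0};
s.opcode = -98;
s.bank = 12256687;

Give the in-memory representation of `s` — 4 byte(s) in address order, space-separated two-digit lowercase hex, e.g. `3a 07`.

9e af 05 bb

opcode (8b) val=-98 bits=0x9e at bit 0: 0x0000009e
bank (24b) val=12256687 bits=0xbb05af at bit 8: 0xbb05af9e
word = 0xbb05af9e → little-endian bytes:
  [0]=0x9e  [1]=0xaf  [2]=0x05  [3]=0xbb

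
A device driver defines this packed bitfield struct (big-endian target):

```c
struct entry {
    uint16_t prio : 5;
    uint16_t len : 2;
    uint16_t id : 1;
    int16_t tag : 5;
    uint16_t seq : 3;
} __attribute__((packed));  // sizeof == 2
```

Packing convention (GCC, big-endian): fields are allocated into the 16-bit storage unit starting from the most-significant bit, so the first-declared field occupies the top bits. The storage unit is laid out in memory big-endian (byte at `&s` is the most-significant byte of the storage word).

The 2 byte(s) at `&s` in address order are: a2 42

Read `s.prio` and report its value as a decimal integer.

20

[0]=0xa2 [1]=0x42 (big-endian) → word 0xa242
prio [11+:5] = (word>>11) & 0x1f = 20  ←
len [9+:2] = (word>>9) & 0x3 = 1
id [8+:1] = (word>>8) & 0x1 = 0
tag [3+:5] = (word>>3) & 0x1f = 8
seq [0+:3] = (word>>0) & 0x7 = 2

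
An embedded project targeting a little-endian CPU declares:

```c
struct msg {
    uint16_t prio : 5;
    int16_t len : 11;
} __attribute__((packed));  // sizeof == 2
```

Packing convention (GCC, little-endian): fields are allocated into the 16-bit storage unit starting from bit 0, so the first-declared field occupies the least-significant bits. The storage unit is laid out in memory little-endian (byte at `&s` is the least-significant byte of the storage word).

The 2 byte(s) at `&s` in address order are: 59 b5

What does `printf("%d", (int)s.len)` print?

-598

[0]=0x59 [1]=0xb5 (little-endian) → word 0xb559
prio [0+:5] = (word>>0) & 0x1f = 25
len [5+:11] = (word>>5) & 0x7ff = 1450  ←
len signed 11b, MSB=1: 1450 - 2048 = -598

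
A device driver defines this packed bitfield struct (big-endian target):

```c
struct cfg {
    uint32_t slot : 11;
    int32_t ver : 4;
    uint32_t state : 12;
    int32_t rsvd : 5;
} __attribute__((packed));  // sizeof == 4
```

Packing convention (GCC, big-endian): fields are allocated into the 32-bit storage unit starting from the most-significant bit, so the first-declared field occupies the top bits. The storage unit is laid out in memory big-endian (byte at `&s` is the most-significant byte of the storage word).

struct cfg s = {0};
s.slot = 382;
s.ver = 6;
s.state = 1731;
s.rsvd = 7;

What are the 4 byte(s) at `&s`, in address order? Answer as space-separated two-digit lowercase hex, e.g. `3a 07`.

slot (11b) val=382 bits=0x17e at bit 21: 0x2fc00000
ver (4b) val=6 bits=0x6 at bit 17: 0x2fcc0000
state (12b) val=1731 bits=0x6c3 at bit 5: 0x2fccd860
rsvd (5b) val=7 bits=0x7 at bit 0: 0x2fccd867
word = 0x2fccd867 → big-endian bytes:
  [0]=0x2f  [1]=0xcc  [2]=0xd8  [3]=0x67

2f cc d8 67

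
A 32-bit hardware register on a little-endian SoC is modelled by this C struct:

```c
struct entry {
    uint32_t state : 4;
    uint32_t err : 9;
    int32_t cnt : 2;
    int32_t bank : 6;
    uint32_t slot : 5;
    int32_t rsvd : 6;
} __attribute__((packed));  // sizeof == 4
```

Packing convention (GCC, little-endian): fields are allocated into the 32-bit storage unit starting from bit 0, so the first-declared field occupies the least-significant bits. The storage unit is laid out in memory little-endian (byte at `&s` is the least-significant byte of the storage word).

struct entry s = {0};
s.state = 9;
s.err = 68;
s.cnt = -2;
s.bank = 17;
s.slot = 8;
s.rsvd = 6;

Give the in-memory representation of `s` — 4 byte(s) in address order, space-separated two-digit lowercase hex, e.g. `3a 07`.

state (4b) val=9 bits=0x9 at bit 0: 0x00000009
err (9b) val=68 bits=0x44 at bit 4: 0x00000449
cnt (2b) val=-2 bits=0x2 at bit 13: 0x00004449
bank (6b) val=17 bits=0x11 at bit 15: 0x0008c449
slot (5b) val=8 bits=0x8 at bit 21: 0x0108c449
rsvd (6b) val=6 bits=0x6 at bit 26: 0x1908c449
word = 0x1908c449 → little-endian bytes:
  [0]=0x49  [1]=0xc4  [2]=0x08  [3]=0x19

49 c4 08 19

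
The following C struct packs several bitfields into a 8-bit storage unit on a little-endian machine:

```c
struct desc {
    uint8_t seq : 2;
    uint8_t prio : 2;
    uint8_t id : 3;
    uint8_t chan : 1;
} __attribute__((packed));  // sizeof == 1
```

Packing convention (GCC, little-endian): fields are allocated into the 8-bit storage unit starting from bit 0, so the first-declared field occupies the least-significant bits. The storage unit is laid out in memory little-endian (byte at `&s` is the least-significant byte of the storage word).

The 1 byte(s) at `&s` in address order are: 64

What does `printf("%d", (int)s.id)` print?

6

[0]=0x64 (little-endian) → word 0x64
seq [0+:2] = (word>>0) & 0x3 = 0
prio [2+:2] = (word>>2) & 0x3 = 1
id [4+:3] = (word>>4) & 0x7 = 6  ←
chan [7+:1] = (word>>7) & 0x1 = 0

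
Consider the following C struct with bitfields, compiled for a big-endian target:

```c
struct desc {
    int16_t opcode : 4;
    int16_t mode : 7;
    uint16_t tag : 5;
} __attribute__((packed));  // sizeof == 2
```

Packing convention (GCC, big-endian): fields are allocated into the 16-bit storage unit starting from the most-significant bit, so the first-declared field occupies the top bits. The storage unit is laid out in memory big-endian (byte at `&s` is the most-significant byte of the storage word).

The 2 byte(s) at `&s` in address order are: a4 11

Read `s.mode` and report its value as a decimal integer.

32

[0]=0xa4 [1]=0x11 (big-endian) → word 0xa411
opcode:4 @ bit 12 → (0xa411>>12)&0xf = 0xa
mode:7 @ bit 5 → (0xa411>>5)&0x7f = 0x20  ←
tag:5 @ bit 0 → (0xa411>>0)&0x1f = 0x11
mode signed 7b, MSB=0: value = 32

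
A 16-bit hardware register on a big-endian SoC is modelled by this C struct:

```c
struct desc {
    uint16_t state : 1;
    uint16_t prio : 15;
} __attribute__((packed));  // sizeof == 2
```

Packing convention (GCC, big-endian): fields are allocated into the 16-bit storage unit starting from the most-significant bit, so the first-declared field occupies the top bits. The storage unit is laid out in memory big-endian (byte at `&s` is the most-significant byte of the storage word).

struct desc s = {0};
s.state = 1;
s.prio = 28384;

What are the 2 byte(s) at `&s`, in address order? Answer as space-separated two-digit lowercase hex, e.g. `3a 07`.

state (1b) val=1 bits=0x1 at bit 15: 0x8000
prio (15b) val=28384 bits=0x6ee0 at bit 0: 0xeee0
word = 0xeee0 → big-endian bytes:
  [0]=0xee  [1]=0xe0

ee e0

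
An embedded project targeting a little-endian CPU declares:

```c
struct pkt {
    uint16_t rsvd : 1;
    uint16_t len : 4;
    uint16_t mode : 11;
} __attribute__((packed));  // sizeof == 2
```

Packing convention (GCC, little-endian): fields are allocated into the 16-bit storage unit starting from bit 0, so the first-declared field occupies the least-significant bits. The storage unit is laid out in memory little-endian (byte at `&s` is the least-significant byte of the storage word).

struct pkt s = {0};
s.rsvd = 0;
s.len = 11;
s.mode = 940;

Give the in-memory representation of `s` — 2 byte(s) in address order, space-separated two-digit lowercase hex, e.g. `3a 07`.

[0+:1] rsvd=0 & 0x1 = 0x0; word=0x0000
[1+:4] len=11 & 0xf = 0xb; word=0x0016
[5+:11] mode=940 & 0x7ff = 0x3ac; word=0x7596
word = 0x7596 → little-endian bytes:
  [0]=0x96  [1]=0x75

96 75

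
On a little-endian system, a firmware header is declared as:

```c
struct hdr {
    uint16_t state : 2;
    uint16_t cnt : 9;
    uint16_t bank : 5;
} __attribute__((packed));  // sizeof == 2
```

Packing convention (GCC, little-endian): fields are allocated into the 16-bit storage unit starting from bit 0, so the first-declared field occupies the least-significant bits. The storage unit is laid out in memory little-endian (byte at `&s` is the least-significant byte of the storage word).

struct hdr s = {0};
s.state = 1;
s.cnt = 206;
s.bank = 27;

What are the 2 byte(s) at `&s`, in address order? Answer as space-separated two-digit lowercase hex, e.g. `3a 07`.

39 db

[0+:2] state=1 & 0x3 = 0x1; word=0x0001
[2+:9] cnt=206 & 0x1ff = 0xce; word=0x0339
[11+:5] bank=27 & 0x1f = 0x1b; word=0xdb39
word = 0xdb39 → little-endian bytes:
  [0]=0x39  [1]=0xdb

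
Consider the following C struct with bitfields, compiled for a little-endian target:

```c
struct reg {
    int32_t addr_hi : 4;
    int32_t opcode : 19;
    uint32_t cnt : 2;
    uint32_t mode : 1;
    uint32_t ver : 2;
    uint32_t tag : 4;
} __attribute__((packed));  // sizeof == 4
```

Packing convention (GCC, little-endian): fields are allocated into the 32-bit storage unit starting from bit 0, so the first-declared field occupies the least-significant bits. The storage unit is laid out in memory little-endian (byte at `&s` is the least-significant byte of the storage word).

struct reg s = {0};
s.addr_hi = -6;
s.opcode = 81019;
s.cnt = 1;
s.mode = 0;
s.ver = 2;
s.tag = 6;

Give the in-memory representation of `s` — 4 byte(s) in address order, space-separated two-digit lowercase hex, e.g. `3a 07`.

addr_hi:4 = -6 → 0xa << 0 → word 0x0000000a
opcode:19 = 81019 → 0x13c7b << 4 → word 0x0013c7ba
cnt:2 = 1 → 0x1 << 23 → word 0x0093c7ba
mode:1 = 0 → 0x0 << 25 → word 0x0093c7ba
ver:2 = 2 → 0x2 << 26 → word 0x0893c7ba
tag:4 = 6 → 0x6 << 28 → word 0x6893c7ba
word = 0x6893c7ba → little-endian bytes:
  [0]=0xba  [1]=0xc7  [2]=0x93  [3]=0x68

ba c7 93 68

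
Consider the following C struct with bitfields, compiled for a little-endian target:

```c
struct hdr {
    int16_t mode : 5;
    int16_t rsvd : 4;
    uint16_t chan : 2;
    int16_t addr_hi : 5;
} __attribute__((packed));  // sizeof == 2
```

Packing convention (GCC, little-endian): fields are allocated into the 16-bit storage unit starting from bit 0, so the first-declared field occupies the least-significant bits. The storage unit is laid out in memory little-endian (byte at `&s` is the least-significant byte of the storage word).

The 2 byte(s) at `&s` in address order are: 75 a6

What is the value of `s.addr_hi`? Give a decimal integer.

[0]=0x75 [1]=0xa6 (little-endian) → word 0xa675
mode:5 @ bit 0 → (0xa675>>0)&0x1f = 0x15
rsvd:4 @ bit 5 → (0xa675>>5)&0xf = 0x3
chan:2 @ bit 9 → (0xa675>>9)&0x3 = 0x3
addr_hi:5 @ bit 11 → (0xa675>>11)&0x1f = 0x14  ←
addr_hi signed 5b, MSB=1: 20 - 32 = -12

-12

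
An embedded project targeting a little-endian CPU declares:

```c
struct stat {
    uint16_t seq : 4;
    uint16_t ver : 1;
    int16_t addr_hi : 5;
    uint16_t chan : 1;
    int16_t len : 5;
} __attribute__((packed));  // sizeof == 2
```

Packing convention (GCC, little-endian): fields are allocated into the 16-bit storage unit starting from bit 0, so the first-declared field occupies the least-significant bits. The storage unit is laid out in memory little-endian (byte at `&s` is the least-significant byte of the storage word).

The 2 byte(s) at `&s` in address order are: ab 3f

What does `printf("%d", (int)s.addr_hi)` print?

[0]=0xab [1]=0x3f (little-endian) → word 0x3fab
seq [0+:4] = (word>>0) & 0xf = 11
ver [4+:1] = (word>>4) & 0x1 = 0
addr_hi [5+:5] = (word>>5) & 0x1f = 29  ←
chan [10+:1] = (word>>10) & 0x1 = 1
len [11+:5] = (word>>11) & 0x1f = 7
addr_hi signed 5b, MSB=1: 29 - 32 = -3

-3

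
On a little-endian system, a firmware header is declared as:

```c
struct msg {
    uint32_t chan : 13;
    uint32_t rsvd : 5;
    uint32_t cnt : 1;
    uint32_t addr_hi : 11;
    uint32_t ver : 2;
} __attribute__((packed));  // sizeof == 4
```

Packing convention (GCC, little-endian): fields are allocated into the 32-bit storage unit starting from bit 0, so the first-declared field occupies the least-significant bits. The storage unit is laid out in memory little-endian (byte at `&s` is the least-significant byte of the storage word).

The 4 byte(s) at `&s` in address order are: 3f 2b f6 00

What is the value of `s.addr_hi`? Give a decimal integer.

[0]=0x3f [1]=0x2b [2]=0xf6 [3]=0x00 (little-endian) → word 0x00f62b3f
chan:13 @ bit 0 → (0x00f62b3f>>0)&0x1fff = 0xb3f
rsvd:5 @ bit 13 → (0x00f62b3f>>13)&0x1f = 0x11
cnt:1 @ bit 18 → (0x00f62b3f>>18)&0x1 = 0x1
addr_hi:11 @ bit 19 → (0x00f62b3f>>19)&0x7ff = 0x1e  ←
ver:2 @ bit 30 → (0x00f62b3f>>30)&0x3 = 0x0

30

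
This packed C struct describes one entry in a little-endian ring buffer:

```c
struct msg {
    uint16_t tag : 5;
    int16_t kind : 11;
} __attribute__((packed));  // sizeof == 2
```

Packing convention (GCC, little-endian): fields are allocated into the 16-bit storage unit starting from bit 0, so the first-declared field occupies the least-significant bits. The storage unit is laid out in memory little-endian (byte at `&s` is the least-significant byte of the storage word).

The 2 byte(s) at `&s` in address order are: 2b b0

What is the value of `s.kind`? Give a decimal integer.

[0]=0x2b [1]=0xb0 (little-endian) → word 0xb02b
tag [0+:5] = (word>>0) & 0x1f = 11
kind [5+:11] = (word>>5) & 0x7ff = 1409  ←
kind signed 11b, MSB=1: 1409 - 2048 = -639

-639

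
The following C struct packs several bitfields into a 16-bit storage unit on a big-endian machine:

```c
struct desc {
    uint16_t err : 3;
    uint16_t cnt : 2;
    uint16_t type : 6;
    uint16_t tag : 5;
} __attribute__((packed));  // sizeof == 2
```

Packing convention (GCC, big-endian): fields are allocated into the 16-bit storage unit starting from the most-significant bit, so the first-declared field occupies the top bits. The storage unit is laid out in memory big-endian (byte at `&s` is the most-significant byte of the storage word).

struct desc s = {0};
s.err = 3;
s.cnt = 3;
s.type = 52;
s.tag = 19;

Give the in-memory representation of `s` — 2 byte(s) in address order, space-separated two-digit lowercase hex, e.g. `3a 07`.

[13+:3] err=3 & 0x7 = 0x3; word=0x6000
[11+:2] cnt=3 & 0x3 = 0x3; word=0x7800
[5+:6] type=52 & 0x3f = 0x34; word=0x7e80
[0+:5] tag=19 & 0x1f = 0x13; word=0x7e93
word = 0x7e93 → big-endian bytes:
  [0]=0x7e  [1]=0x93

7e 93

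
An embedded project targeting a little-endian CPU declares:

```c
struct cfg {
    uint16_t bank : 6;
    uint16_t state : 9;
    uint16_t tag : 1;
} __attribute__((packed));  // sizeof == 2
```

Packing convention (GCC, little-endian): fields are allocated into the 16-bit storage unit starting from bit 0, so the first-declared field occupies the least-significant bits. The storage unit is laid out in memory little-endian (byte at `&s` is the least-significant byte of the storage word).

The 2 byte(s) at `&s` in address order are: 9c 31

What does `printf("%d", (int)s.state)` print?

[0]=0x9c [1]=0x31 (little-endian) → word 0x319c
bank [0+:6] = (word>>0) & 0x3f = 28
state [6+:9] = (word>>6) & 0x1ff = 198  ←
tag [15+:1] = (word>>15) & 0x1 = 0

198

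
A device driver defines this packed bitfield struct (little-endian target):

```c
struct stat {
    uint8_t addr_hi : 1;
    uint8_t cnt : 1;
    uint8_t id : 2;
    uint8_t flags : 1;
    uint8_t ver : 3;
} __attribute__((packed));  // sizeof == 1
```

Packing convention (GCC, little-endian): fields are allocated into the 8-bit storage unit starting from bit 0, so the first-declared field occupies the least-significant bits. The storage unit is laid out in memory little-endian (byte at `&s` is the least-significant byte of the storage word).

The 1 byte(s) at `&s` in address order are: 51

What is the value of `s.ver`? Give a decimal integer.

2

[0]=0x51 (little-endian) → word 0x51
addr_hi [0+:1] = (word>>0) & 0x1 = 1
cnt [1+:1] = (word>>1) & 0x1 = 0
id [2+:2] = (word>>2) & 0x3 = 0
flags [4+:1] = (word>>4) & 0x1 = 1
ver [5+:3] = (word>>5) & 0x7 = 2  ←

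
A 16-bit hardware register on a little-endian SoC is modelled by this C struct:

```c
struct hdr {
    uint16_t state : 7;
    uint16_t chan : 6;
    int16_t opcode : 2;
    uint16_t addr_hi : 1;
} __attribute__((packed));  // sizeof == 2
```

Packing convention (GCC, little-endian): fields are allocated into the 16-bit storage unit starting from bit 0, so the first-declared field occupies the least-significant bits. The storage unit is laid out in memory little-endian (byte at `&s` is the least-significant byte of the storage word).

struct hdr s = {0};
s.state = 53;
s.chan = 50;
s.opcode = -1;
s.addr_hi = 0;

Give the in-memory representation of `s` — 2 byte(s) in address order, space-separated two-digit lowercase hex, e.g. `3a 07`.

35 79

state (7b) val=53 bits=0x35 at bit 0: 0x0035
chan (6b) val=50 bits=0x32 at bit 7: 0x1935
opcode (2b) val=-1 bits=0x3 at bit 13: 0x7935
addr_hi (1b) val=0 bits=0x0 at bit 15: 0x7935
word = 0x7935 → little-endian bytes:
  [0]=0x35  [1]=0x79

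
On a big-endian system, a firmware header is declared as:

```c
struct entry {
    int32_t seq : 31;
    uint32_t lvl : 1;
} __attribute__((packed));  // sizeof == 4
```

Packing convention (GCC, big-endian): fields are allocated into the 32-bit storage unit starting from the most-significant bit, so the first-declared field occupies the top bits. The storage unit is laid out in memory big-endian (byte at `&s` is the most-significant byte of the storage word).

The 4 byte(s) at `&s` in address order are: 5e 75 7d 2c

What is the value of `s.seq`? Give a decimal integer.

792379030

[0]=0x5e [1]=0x75 [2]=0x7d [3]=0x2c (big-endian) → word 0x5e757d2c
seq [1+:31] = (word>>1) & 0x7fffffff = 792379030  ←
lvl [0+:1] = (word>>0) & 0x1 = 0
seq signed 31b, MSB=0: value = 792379030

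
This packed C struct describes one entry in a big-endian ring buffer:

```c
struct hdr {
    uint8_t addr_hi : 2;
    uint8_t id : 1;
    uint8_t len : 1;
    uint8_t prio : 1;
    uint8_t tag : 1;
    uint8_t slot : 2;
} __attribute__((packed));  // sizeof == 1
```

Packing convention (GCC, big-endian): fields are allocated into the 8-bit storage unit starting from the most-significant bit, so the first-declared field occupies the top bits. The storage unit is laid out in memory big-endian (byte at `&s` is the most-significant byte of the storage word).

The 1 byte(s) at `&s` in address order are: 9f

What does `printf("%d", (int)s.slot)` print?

[0]=0x9f (big-endian) → word 0x9f
addr_hi:2 @ bit 6 → (0x9f>>6)&0x3 = 0x2
id:1 @ bit 5 → (0x9f>>5)&0x1 = 0x0
len:1 @ bit 4 → (0x9f>>4)&0x1 = 0x1
prio:1 @ bit 3 → (0x9f>>3)&0x1 = 0x1
tag:1 @ bit 2 → (0x9f>>2)&0x1 = 0x1
slot:2 @ bit 0 → (0x9f>>0)&0x3 = 0x3  ←

3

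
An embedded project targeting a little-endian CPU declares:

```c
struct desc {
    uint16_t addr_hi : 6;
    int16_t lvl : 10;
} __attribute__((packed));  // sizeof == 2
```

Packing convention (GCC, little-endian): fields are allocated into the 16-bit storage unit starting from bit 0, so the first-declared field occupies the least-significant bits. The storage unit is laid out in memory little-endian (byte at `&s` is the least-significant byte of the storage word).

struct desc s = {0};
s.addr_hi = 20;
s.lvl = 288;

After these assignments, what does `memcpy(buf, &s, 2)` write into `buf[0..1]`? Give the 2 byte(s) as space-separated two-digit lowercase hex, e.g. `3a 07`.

[0+:6] addr_hi=20 & 0x3f = 0x14; word=0x0014
[6+:10] lvl=288 & 0x3ff = 0x120; word=0x4814
word = 0x4814 → little-endian bytes:
  [0]=0x14  [1]=0x48

14 48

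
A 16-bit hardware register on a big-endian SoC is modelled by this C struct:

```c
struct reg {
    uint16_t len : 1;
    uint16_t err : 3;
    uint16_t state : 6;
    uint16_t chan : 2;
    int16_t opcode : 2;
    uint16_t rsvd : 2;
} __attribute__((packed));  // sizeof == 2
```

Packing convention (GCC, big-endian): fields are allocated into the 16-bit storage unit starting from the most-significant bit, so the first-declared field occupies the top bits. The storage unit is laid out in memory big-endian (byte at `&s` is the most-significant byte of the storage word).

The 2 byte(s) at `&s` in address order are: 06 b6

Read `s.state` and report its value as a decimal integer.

[0]=0x06 [1]=0xb6 (big-endian) → word 0x06b6
len:1 @ bit 15 → (0x06b6>>15)&0x1 = 0x0
err:3 @ bit 12 → (0x06b6>>12)&0x7 = 0x0
state:6 @ bit 6 → (0x06b6>>6)&0x3f = 0x1a  ←
chan:2 @ bit 4 → (0x06b6>>4)&0x3 = 0x3
opcode:2 @ bit 2 → (0x06b6>>2)&0x3 = 0x1
rsvd:2 @ bit 0 → (0x06b6>>0)&0x3 = 0x2

26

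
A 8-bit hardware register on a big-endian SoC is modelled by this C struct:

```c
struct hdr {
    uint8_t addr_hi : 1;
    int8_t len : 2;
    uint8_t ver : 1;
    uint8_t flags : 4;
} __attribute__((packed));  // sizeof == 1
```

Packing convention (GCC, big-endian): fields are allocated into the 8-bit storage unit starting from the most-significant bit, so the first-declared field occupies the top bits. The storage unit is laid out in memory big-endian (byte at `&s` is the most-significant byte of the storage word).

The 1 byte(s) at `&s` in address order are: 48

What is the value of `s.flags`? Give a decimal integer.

8

[0]=0x48 (big-endian) → word 0x48
addr_hi [7+:1] = (word>>7) & 0x1 = 0
len [5+:2] = (word>>5) & 0x3 = 2
ver [4+:1] = (word>>4) & 0x1 = 0
flags [0+:4] = (word>>0) & 0xf = 8  ←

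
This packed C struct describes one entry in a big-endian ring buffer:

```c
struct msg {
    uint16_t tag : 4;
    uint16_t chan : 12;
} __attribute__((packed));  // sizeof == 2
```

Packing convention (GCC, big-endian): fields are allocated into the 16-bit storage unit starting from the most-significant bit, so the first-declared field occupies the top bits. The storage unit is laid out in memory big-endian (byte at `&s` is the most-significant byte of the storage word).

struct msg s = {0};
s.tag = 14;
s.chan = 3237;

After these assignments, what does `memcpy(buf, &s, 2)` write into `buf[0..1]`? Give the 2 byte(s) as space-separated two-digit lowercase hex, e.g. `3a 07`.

ec a5

[12+:4] tag=14 & 0xf = 0xe; word=0xe000
[0+:12] chan=3237 & 0xfff = 0xca5; word=0xeca5
word = 0xeca5 → big-endian bytes:
  [0]=0xec  [1]=0xa5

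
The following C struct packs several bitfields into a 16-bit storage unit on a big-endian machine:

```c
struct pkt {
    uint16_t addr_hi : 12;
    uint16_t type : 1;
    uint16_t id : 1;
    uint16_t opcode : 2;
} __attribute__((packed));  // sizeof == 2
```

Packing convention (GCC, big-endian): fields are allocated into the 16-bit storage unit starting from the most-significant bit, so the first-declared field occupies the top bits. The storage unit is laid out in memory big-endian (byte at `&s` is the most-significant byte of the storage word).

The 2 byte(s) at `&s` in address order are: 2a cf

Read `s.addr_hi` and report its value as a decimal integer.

684

[0]=0x2a [1]=0xcf (big-endian) → word 0x2acf
addr_hi:12 @ bit 4 → (0x2acf>>4)&0xfff = 0x2ac  ←
type:1 @ bit 3 → (0x2acf>>3)&0x1 = 0x1
id:1 @ bit 2 → (0x2acf>>2)&0x1 = 0x1
opcode:2 @ bit 0 → (0x2acf>>0)&0x3 = 0x3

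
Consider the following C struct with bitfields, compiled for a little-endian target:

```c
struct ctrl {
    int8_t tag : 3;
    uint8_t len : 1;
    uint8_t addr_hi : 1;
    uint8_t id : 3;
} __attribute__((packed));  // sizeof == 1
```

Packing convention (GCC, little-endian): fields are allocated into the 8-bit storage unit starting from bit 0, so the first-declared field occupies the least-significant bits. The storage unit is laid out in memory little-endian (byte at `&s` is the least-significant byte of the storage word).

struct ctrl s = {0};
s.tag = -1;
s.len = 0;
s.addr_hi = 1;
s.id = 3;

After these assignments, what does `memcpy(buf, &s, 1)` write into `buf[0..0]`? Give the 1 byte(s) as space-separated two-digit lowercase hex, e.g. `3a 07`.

77

tag (3b) val=-1 bits=0x7 at bit 0: 0x07
len (1b) val=0 bits=0x0 at bit 3: 0x07
addr_hi (1b) val=1 bits=0x1 at bit 4: 0x17
id (3b) val=3 bits=0x3 at bit 5: 0x77
word = 0x77 → little-endian bytes:
  [0]=0x77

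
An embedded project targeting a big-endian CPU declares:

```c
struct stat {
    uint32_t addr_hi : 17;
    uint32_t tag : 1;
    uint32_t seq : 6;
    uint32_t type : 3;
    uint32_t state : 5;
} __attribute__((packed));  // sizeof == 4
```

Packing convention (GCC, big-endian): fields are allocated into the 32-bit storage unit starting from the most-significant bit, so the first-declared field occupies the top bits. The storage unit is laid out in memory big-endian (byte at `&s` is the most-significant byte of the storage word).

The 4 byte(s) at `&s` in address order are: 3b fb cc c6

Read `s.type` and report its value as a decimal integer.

6

[0]=0x3b [1]=0xfb [2]=0xcc [3]=0xc6 (big-endian) → word 0x3bfbccc6
addr_hi:17 @ bit 15 → (0x3bfbccc6>>15)&0x1ffff = 0x77f7
tag:1 @ bit 14 → (0x3bfbccc6>>14)&0x1 = 0x1
seq:6 @ bit 8 → (0x3bfbccc6>>8)&0x3f = 0xc
type:3 @ bit 5 → (0x3bfbccc6>>5)&0x7 = 0x6  ←
state:5 @ bit 0 → (0x3bfbccc6>>0)&0x1f = 0x6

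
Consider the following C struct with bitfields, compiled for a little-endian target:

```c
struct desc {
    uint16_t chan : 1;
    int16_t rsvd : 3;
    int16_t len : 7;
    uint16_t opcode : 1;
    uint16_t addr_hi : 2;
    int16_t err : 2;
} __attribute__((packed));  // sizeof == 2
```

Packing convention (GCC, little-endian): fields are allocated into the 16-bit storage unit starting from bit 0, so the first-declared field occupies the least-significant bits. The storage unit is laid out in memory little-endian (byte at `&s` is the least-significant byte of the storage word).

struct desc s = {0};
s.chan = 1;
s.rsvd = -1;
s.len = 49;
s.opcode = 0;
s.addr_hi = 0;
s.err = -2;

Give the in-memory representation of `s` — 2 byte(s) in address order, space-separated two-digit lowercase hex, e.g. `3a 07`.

[0+:1] chan=1 & 0x1 = 0x1; word=0x0001
[1+:3] rsvd=-1 & 0x7 = 0x7; word=0x000f
[4+:7] len=49 & 0x7f = 0x31; word=0x031f
[11+:1] opcode=0 & 0x1 = 0x0; word=0x031f
[12+:2] addr_hi=0 & 0x3 = 0x0; word=0x031f
[14+:2] err=-2 & 0x3 = 0x2; word=0x831f
word = 0x831f → little-endian bytes:
  [0]=0x1f  [1]=0x83

1f 83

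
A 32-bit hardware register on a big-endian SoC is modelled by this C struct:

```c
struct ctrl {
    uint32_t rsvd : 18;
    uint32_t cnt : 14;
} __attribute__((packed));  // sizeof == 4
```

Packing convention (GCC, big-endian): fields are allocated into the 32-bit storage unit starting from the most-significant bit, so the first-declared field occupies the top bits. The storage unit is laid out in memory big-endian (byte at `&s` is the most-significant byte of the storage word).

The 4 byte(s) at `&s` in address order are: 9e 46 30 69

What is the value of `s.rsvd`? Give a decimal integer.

[0]=0x9e [1]=0x46 [2]=0x30 [3]=0x69 (big-endian) → word 0x9e463069
rsvd [14+:18] = (word>>14) & 0x3ffff = 162072  ←
cnt [0+:14] = (word>>0) & 0x3fff = 12393

162072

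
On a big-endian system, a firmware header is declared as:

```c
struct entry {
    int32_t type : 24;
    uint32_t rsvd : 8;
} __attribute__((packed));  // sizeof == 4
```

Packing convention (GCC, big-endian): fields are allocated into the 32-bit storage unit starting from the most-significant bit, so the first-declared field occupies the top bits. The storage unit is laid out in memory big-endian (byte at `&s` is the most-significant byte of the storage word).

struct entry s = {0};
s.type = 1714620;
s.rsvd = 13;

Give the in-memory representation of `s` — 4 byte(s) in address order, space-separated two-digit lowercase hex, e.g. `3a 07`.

[8+:24] type=1714620 & 0xffffff = 0x1a29bc; word=0x1a29bc00
[0+:8] rsvd=13 & 0xff = 0xd; word=0x1a29bc0d
word = 0x1a29bc0d → big-endian bytes:
  [0]=0x1a  [1]=0x29  [2]=0xbc  [3]=0x0d

1a 29 bc 0d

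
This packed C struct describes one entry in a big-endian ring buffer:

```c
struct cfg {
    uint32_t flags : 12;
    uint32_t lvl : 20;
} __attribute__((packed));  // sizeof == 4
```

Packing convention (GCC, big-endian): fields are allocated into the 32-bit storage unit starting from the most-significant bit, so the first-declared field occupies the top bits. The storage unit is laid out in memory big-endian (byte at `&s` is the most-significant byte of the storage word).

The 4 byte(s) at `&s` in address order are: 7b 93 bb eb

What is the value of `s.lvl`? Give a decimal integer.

[0]=0x7b [1]=0x93 [2]=0xbb [3]=0xeb (big-endian) → word 0x7b93bbeb
flags [20+:12] = (word>>20) & 0xfff = 1977
lvl [0+:20] = (word>>0) & 0xfffff = 244715  ←

244715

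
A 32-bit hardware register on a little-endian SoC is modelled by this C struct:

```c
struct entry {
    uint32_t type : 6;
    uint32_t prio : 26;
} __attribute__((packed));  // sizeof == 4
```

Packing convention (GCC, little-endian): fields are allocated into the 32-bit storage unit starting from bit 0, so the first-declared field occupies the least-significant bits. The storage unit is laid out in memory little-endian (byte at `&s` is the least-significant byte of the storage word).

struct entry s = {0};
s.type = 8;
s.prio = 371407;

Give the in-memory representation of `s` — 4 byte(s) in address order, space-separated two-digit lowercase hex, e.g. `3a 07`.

type:6 = 8 → 0x8 << 0 → word 0x00000008
prio:26 = 371407 → 0x5aacf << 6 → word 0x016ab3c8
word = 0x016ab3c8 → little-endian bytes:
  [0]=0xc8  [1]=0xb3  [2]=0x6a  [3]=0x01

c8 b3 6a 01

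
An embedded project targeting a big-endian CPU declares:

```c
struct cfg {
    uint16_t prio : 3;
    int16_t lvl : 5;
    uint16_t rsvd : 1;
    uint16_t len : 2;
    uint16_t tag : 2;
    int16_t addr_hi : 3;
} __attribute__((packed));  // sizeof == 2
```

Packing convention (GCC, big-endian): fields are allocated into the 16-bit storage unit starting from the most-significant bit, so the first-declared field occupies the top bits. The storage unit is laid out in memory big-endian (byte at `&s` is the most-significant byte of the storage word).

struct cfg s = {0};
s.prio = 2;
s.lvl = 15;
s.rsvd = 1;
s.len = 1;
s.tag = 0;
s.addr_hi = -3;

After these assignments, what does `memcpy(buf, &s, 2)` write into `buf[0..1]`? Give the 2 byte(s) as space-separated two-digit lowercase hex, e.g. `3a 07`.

[13+:3] prio=2 & 0x7 = 0x2; word=0x4000
[8+:5] lvl=15 & 0x1f = 0xf; word=0x4f00
[7+:1] rsvd=1 & 0x1 = 0x1; word=0x4f80
[5+:2] len=1 & 0x3 = 0x1; word=0x4fa0
[3+:2] tag=0 & 0x3 = 0x0; word=0x4fa0
[0+:3] addr_hi=-3 & 0x7 = 0x5; word=0x4fa5
word = 0x4fa5 → big-endian bytes:
  [0]=0x4f  [1]=0xa5

4f a5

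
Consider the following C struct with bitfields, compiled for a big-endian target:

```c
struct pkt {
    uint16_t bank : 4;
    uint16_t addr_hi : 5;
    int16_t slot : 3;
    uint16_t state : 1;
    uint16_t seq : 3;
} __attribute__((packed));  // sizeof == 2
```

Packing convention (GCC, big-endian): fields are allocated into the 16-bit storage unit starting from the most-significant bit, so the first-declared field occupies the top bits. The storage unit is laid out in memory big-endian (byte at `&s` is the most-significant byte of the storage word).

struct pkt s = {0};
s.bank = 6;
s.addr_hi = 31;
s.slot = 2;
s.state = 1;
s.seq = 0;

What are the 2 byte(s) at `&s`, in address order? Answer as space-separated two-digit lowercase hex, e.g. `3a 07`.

6f a8

[12+:4] bank=6 & 0xf = 0x6; word=0x6000
[7+:5] addr_hi=31 & 0x1f = 0x1f; word=0x6f80
[4+:3] slot=2 & 0x7 = 0x2; word=0x6fa0
[3+:1] state=1 & 0x1 = 0x1; word=0x6fa8
[0+:3] seq=0 & 0x7 = 0x0; word=0x6fa8
word = 0x6fa8 → big-endian bytes:
  [0]=0x6f  [1]=0xa8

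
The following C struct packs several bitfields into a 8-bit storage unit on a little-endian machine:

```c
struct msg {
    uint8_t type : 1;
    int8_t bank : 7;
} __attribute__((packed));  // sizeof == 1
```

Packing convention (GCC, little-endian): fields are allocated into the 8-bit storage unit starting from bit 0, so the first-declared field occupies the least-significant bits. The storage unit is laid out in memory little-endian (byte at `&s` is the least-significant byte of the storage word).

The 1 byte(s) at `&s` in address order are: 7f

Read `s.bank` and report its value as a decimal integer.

63

[0]=0x7f (little-endian) → word 0x7f
type:1 @ bit 0 → (0x7f>>0)&0x1 = 0x1
bank:7 @ bit 1 → (0x7f>>1)&0x7f = 0x3f  ←
bank signed 7b, MSB=0: value = 63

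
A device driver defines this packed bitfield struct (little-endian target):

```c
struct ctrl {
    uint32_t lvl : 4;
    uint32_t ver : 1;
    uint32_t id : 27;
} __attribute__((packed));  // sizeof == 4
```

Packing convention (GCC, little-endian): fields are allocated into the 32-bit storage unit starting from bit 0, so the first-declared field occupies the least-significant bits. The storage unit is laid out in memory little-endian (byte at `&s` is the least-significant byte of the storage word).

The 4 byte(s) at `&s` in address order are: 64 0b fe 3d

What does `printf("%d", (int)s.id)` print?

[0]=0x64 [1]=0x0b [2]=0xfe [3]=0x3d (little-endian) → word 0x3dfe0b64
lvl:4 @ bit 0 → (0x3dfe0b64>>0)&0xf = 0x4
ver:1 @ bit 4 → (0x3dfe0b64>>4)&0x1 = 0x0
id:27 @ bit 5 → (0x3dfe0b64>>5)&0x7ffffff = 0x1eff05b  ←

32501851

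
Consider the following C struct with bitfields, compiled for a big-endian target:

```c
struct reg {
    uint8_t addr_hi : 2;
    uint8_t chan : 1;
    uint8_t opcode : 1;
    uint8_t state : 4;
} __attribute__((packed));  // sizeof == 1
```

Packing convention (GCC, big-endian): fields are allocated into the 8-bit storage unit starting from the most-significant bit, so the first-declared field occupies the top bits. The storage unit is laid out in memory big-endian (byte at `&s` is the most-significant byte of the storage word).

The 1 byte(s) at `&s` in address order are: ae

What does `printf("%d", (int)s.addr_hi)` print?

[0]=0xae (big-endian) → word 0xae
addr_hi:2 @ bit 6 → (0xae>>6)&0x3 = 0x2  ←
chan:1 @ bit 5 → (0xae>>5)&0x1 = 0x1
opcode:1 @ bit 4 → (0xae>>4)&0x1 = 0x0
state:4 @ bit 0 → (0xae>>0)&0xf = 0xe

2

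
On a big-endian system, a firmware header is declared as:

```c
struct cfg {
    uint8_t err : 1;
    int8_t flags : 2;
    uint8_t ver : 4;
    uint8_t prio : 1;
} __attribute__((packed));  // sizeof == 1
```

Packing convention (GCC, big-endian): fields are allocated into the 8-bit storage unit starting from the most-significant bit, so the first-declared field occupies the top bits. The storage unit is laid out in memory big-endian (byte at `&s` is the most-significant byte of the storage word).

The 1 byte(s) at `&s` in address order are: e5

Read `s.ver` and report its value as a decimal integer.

[0]=0xe5 (big-endian) → word 0xe5
err:1 @ bit 7 → (0xe5>>7)&0x1 = 0x1
flags:2 @ bit 5 → (0xe5>>5)&0x3 = 0x3
ver:4 @ bit 1 → (0xe5>>1)&0xf = 0x2  ←
prio:1 @ bit 0 → (0xe5>>0)&0x1 = 0x1

2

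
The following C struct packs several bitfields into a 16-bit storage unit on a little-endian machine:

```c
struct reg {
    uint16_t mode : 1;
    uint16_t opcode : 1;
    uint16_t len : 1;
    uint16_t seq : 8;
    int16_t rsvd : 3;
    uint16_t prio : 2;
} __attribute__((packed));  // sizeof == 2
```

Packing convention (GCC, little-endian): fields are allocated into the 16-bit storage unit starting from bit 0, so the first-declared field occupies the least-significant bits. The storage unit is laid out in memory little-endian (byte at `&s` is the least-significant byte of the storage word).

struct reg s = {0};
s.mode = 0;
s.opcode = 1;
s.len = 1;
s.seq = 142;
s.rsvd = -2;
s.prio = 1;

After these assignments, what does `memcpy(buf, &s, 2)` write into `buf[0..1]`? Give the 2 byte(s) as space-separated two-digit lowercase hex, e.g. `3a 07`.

76 74

mode:1 = 0 → 0x0 << 0 → word 0x0000
opcode:1 = 1 → 0x1 << 1 → word 0x0002
len:1 = 1 → 0x1 << 2 → word 0x0006
seq:8 = 142 → 0x8e << 3 → word 0x0476
rsvd:3 = -2 → 0x6 << 11 → word 0x3476
prio:2 = 1 → 0x1 << 14 → word 0x7476
word = 0x7476 → little-endian bytes:
  [0]=0x76  [1]=0x74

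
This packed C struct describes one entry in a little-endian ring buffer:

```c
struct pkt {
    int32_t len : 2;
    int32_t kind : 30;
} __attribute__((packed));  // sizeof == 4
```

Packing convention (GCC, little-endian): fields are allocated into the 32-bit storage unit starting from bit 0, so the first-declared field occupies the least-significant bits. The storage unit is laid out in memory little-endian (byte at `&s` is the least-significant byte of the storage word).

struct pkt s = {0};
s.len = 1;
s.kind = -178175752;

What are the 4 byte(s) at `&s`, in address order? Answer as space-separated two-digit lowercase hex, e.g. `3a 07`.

e1 03 85 d5

len (2b) val=1 bits=0x1 at bit 0: 0x00000001
kind (30b) val=-178175752 bits=0x356140f8 at bit 2: 0xd58503e1
word = 0xd58503e1 → little-endian bytes:
  [0]=0xe1  [1]=0x03  [2]=0x85  [3]=0xd5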